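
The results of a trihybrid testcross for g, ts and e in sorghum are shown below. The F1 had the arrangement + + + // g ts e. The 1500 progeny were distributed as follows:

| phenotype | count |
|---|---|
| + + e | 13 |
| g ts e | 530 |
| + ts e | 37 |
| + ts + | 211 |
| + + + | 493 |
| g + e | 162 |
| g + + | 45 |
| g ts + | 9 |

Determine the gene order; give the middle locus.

The two rarest classes, + + e and g ts +, are the double crossovers. Comparing them with the parentals, only the e allele has switched, so e is the middle locus and the order is ts – e – g.

e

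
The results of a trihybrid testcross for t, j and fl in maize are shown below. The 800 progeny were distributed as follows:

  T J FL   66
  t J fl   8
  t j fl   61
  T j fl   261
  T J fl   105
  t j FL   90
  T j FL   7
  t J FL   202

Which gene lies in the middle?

fl

The two most frequent reciprocal classes, t J FL and T j fl, are the parental types, so the F1 was t J FL / T j fl.
The two rarest classes, t J fl and T j FL, are the double crossovers. Comparing them with the parentals, only the fl allele has switched, so fl is the middle locus and the order is j – fl – t.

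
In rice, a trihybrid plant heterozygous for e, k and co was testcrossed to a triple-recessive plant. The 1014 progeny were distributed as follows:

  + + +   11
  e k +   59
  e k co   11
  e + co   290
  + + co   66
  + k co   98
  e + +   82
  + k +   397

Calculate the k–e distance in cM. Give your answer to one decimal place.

The two most frequent reciprocal classes, + k + and e + co, are the parental types, so the F1 was + k + / e + co.
The two rarest classes, + + + and e k co, are the double crossovers. Comparing them with the parentals, only the k allele has switched, so k is the middle locus and the order is co – k – e.
Crossovers in the k–e interval produce the single-crossover classes e k + and + + co (59 + 66 = 125) plus the double crossovers (22).
RF(k–e) = (125 + 22) / 1014 = 147/1014 = 0.1450 → 14.5 cM.

14.5 cM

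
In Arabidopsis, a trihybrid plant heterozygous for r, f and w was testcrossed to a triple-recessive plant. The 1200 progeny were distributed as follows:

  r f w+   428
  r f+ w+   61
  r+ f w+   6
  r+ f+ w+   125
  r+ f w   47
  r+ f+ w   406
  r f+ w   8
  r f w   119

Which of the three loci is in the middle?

r

The two most frequent reciprocal classes, r f w+ and r+ f+ w, are the parental types, so the F1 was r f w+ / r+ f+ w.
The two rarest classes, r+ f w+ and r f+ w, are the double crossovers. Comparing them with the parentals, only the r allele has switched, so r is the middle locus and the order is f – r – w.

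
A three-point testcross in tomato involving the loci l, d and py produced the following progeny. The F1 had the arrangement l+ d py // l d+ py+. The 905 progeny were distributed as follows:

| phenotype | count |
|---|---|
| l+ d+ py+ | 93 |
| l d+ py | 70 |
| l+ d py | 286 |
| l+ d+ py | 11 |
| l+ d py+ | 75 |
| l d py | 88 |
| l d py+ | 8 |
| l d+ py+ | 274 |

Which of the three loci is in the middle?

d

The two rarest classes, l+ d+ py and l d py+, are the double crossovers. Comparing them with the parentals, only the d allele has switched, so d is the middle locus and the order is l – d – py.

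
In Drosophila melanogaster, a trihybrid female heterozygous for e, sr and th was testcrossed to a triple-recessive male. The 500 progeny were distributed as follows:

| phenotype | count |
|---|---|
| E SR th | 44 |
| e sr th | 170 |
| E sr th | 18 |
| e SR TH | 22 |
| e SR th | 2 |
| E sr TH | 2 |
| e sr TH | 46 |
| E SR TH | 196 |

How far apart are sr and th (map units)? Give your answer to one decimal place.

18.8 map units

The two most frequent reciprocal classes, e sr th and E SR TH, are the parental types, so the F1 was e sr th / E SR TH.
The two rarest classes, e SR th and E sr TH, are the double crossovers. Comparing them with the parentals, only the sr allele has switched, so sr is the middle locus and the order is e – sr – th.
Crossovers in the sr–th interval produce the single-crossover classes e sr TH and E SR th (46 + 44 = 90) plus the double crossovers (4).
RF(sr–th) = (90 + 4) / 500 = 94/500 = 0.1880 → 18.8 map units.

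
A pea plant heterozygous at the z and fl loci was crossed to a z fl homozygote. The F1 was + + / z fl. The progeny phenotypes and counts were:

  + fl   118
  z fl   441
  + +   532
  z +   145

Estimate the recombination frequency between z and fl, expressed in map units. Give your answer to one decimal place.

The recombinant classes are + fl and z +: 118 + 145 = 263.
Recombination frequency = 263/1236 = 0.2128 ≈ 21.3%, i.e. 21.3 map units.

21.3 map units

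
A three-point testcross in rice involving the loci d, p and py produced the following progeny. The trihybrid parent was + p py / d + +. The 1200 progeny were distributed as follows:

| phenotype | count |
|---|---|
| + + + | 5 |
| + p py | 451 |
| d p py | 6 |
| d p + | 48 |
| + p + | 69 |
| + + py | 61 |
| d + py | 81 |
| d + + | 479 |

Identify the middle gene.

d

The two rarest classes, d p py and + + +, are the double crossovers. Comparing them with the parentals, only the d allele has switched, so d is the middle locus and the order is py – d – p.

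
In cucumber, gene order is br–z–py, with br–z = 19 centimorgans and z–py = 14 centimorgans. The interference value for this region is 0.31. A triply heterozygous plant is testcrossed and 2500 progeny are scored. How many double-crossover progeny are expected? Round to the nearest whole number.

46

Map distances give recombination frequencies of 0.190 and 0.140 for the two intervals.
With interference 0.31 (so coincidence = 0.69), expected double-crossover frequency = 0.190 × 0.140 × 0.69 = 0.01835.
Expected number = 0.01835 × 2500 = 45.88 ≈ 46.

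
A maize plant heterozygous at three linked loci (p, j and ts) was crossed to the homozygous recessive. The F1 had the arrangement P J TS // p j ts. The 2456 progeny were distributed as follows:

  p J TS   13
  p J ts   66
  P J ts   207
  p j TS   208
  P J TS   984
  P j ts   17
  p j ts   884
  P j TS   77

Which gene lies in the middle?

p

The two rarest classes, p J TS and P j ts, are the double crossovers. Comparing them with the parentals, only the p allele has switched, so p is the middle locus and the order is j – p – ts.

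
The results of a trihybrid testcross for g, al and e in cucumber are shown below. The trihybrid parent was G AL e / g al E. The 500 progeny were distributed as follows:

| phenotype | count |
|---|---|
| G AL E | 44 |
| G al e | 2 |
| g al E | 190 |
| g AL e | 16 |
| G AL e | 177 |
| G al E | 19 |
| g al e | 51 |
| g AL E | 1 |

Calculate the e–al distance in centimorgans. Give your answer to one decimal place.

19.6 centimorgans

The two rarest classes, G al e and g AL E, are the double crossovers. Comparing them with the parentals, only the al allele has switched, so al is the middle locus and the order is e – al – g.
Crossovers in the e–al interval produce the single-crossover classes G AL E and g al e (44 + 51 = 95) plus the double crossovers (3).
RF(e–al) = (95 + 3) / 500 = 98/500 = 0.1960 → 19.6 centimorgans.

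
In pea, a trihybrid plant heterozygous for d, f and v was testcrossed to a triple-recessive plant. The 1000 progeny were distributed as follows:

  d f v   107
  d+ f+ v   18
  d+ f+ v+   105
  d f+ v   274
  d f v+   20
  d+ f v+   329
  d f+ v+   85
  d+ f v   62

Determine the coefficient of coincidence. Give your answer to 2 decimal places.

0.82

The two most frequent reciprocal classes, d+ f v+ and d f+ v, are the parental types, so the F1 was d+ f v+ / d f+ v.
The two rarest classes, d f v+ and d+ f+ v, are the double crossovers. Comparing them with the parentals, only the d allele has switched, so d is the middle locus and the order is v – d – f.
v–d: (147 + 38)/1000 = 0.1850; d–f: (212 + 38)/1000 = 0.2500.
Expected DCO frequency = 0.1850 × 0.2500 ≈ 0.04625; observed = 38/1000 ≈ 0.03800.
Coefficient of coincidence = 0.03800/0.04625 ≈ 0.82.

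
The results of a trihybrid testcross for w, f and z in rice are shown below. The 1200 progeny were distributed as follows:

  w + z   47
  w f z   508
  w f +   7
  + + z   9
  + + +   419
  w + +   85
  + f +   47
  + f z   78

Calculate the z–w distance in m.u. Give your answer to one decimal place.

The two most frequent reciprocal classes, + + + and w f z, are the parental types, so the F1 was + + + / w f z.
The two rarest classes, + + z and w f +, are the double crossovers. Comparing them with the parentals, only the z allele has switched, so z is the middle locus and the order is f – z – w.
Crossovers in the z–w interval produce the single-crossover classes w + + and + f z (85 + 78 = 163) plus the double crossovers (16).
RF(z–w) = (163 + 16) / 1200 = 179/1200 = 0.1492 → 14.9 m.u.

14.9 m.u.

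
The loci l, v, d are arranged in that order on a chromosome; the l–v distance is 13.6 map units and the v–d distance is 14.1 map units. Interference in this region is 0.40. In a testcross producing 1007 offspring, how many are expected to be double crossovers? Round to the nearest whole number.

Map distances give recombination frequencies of 0.136 and 0.141 for the two intervals.
With interference 0.40 (so coincidence = 0.60), expected double-crossover frequency = 0.136 × 0.141 × 0.60 = 0.01151.
Expected number = 0.01151 × 1007 = 11.59 ≈ 12.

12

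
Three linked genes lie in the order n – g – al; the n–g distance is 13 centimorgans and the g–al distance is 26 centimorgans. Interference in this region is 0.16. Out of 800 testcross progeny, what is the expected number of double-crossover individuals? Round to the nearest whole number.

23

Map distances give recombination frequencies of 0.130 and 0.260 for the two intervals.
With interference 0.16 (so coincidence = 0.84), expected double-crossover frequency = 0.130 × 0.260 × 0.84 = 0.02839.
Expected number = 0.02839 × 800 = 22.71 ≈ 23.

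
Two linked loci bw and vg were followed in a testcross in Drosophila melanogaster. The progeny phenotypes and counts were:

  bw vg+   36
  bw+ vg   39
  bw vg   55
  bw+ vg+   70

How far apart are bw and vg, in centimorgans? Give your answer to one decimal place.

The two most frequent classes, bw+ vg+ (70) and bw vg (55), are the parental types, so the F1 was bw+ vg+ / bw vg.
The recombinant classes are bw+ vg and bw vg+: 39 + 36 = 75.
Recombination frequency = 75/200 = 0.3750 ≈ 37.5%, i.e. 37.5 centimorgans.

37.5 centimorgans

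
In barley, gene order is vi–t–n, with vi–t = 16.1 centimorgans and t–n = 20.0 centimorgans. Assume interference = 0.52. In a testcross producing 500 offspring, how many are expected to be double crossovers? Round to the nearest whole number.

8

Map distances give recombination frequencies of 0.161 and 0.200 for the two intervals.
With interference 0.52 (so coincidence = 0.48), expected double-crossover frequency = 0.161 × 0.200 × 0.48 = 0.01546.
Expected number = 0.01546 × 500 = 7.73 ≈ 8.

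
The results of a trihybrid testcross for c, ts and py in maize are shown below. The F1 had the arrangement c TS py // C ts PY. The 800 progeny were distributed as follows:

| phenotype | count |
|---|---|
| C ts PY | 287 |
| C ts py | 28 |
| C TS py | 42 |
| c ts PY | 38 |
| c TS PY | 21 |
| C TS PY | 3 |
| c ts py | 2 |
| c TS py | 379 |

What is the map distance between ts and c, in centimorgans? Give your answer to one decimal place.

10.6 centimorgans

The two rarest classes, c ts py and C TS PY, are the double crossovers. Comparing them with the parentals, only the ts allele has switched, so ts is the middle locus and the order is py – ts – c.
Crossovers in the ts–c interval produce the single-crossover classes C TS py and c ts PY (42 + 38 = 80) plus the double crossovers (5).
RF(ts–c) = (80 + 5) / 800 = 85/800 = 0.1062 → 10.6 centimorgans.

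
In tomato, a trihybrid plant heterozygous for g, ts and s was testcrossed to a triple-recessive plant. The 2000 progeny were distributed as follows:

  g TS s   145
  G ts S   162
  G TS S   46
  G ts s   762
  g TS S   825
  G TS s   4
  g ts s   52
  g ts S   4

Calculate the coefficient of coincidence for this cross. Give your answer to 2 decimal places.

0.48

The two most frequent reciprocal classes, g TS S and G ts s, are the parental types, so the F1 was g TS S / G ts s.
The two rarest classes, g ts S and G TS s, are the double crossovers. Comparing them with the parentals, only the ts allele has switched, so ts is the middle locus and the order is g – ts – s.
g–ts: (98 + 8)/2000 = 0.0530; ts–s: (307 + 8)/2000 = 0.1575.
Expected DCO frequency = 0.0530 × 0.1575 ≈ 0.00835; observed = 8/2000 ≈ 0.00400.
Coefficient of coincidence = 0.00400/0.00835 ≈ 0.48.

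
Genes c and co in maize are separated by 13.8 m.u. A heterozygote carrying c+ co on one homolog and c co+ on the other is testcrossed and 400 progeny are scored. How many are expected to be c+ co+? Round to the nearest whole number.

28

A map distance of 13.8 m.u. corresponds to a recombination frequency of 0.138.
The F1 is c+ co / c co+, so c+ co+ is a recombinant gamete class with expected frequency r/2 = 0.138/2 = 0.0690.
Expected number = 0.0690 × 400 = 27.60 ≈ 28.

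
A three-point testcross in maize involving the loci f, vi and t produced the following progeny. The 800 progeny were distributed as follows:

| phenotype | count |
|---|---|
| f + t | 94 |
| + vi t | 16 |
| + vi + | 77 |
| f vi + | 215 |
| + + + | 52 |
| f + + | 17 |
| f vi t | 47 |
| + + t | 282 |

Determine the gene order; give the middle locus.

The two most frequent reciprocal classes, f vi + and + + t, are the parental types, so the F1 was f vi + / + + t.
The two rarest classes, f + + and + vi t, are the double crossovers. Comparing them with the parentals, only the vi allele has switched, so vi is the middle locus and the order is f – vi – t.

vi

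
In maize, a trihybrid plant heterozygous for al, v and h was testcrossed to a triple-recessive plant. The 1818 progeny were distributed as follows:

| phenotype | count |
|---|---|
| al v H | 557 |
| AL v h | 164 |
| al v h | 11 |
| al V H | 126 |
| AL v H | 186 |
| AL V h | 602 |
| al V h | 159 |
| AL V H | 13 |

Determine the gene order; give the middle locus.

h

The two most frequent reciprocal classes, al v H and AL V h, are the parental types, so the F1 was al v H / AL V h.
The two rarest classes, al v h and AL V H, are the double crossovers. Comparing them with the parentals, only the h allele has switched, so h is the middle locus and the order is al – h – v.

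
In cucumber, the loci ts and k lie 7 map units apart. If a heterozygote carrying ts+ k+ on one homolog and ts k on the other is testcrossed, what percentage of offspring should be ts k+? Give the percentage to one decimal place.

3.5%

A map distance of 7 map units corresponds to a recombination frequency of 0.070.
The F1 is ts+ k+ / ts k, so ts k+ is a recombinant gamete class with expected frequency r/2 = 0.070/2 = 0.0350.
That is 0.0350 = 3.5% of the progeny.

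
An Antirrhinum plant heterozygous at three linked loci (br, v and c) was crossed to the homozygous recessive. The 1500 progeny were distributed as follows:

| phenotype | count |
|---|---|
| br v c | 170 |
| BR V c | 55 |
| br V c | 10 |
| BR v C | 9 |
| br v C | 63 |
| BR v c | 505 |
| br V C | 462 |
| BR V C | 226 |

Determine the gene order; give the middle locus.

c

The two most frequent reciprocal classes, BR v c and br V C, are the parental types, so the F1 was BR v c / br V C.
The two rarest classes, BR v C and br V c, are the double crossovers. Comparing them with the parentals, only the c allele has switched, so c is the middle locus and the order is v – c – br.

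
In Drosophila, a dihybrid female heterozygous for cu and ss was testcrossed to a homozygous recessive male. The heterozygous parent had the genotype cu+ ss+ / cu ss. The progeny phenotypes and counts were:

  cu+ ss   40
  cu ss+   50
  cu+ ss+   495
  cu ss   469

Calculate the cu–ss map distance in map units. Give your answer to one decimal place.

8.5 map units

The recombinant classes are cu+ ss and cu ss+: 40 + 50 = 90.
Recombination frequency = 90/1054 = 0.0854 ≈ 8.5%, i.e. 8.5 map units.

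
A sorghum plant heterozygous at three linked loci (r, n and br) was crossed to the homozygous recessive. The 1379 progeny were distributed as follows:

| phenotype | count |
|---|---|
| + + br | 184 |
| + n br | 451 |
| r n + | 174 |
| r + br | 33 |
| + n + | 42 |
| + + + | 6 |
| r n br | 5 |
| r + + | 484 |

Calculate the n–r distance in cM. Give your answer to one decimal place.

The two most frequent reciprocal classes, + n br and r + +, are the parental types, so the F1 was + n br / r + +.
The two rarest classes, r n br and + + +, are the double crossovers. Comparing them with the parentals, only the r allele has switched, so r is the middle locus and the order is br – r – n.
Crossovers in the r–n interval produce the single-crossover classes + + br and r n + (184 + 174 = 358) plus the double crossovers (11).
RF(r–n) = (358 + 11) / 1379 = 369/1379 = 0.2676 → 26.8 cM.

26.8 cM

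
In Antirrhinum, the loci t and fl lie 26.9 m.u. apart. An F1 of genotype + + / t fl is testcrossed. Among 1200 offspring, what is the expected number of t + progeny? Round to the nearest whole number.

161

A map distance of 26.9 m.u. corresponds to a recombination frequency of 0.269.
The F1 is + + / t fl, so t + is a recombinant gamete class with expected frequency r/2 = 0.269/2 = 0.1345.
Expected number = 0.1345 × 1200 = 161.40 ≈ 161.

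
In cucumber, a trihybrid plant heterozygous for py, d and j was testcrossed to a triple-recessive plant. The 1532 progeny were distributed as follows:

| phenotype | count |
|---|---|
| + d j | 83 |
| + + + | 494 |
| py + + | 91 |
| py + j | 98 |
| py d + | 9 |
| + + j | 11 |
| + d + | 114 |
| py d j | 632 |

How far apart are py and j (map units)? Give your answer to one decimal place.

12.7 map units

The two most frequent reciprocal classes, + + + and py d j, are the parental types, so the F1 was + + + / py d j.
The two rarest classes, + + j and py d +, are the double crossovers. Comparing them with the parentals, only the j allele has switched, so j is the middle locus and the order is d – j – py.
Crossovers in the j–py interval produce the single-crossover classes py + + and + d j (91 + 83 = 174) plus the double crossovers (20).
RF(j–py) = (174 + 20) / 1532 = 194/1532 = 0.1266 → 12.7 map units.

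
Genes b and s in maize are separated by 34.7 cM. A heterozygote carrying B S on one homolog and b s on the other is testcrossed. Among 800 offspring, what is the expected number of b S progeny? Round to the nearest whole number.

139

A map distance of 34.7 cM corresponds to a recombination frequency of 0.347.
The F1 is B S / b s, so b S is a recombinant gamete class with expected frequency r/2 = 0.347/2 = 0.1735.
Expected number = 0.1735 × 800 = 138.80 ≈ 139.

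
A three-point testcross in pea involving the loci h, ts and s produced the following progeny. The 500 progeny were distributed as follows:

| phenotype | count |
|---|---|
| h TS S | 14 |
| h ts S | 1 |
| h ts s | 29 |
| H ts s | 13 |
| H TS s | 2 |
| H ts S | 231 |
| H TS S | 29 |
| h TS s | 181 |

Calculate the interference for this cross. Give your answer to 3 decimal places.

The two most frequent reciprocal classes, H ts S and h TS s, are the parental types, so the F1 was H ts S / h TS s.
The two rarest classes, h ts S and H TS s, are the double crossovers. Comparing them with the parentals, only the h allele has switched, so h is the middle locus and the order is ts – h – s.
ts–h: (58 + 3)/500 = 0.1220; h–s: (27 + 3)/500 = 0.0600.
Expected DCO frequency = 0.1220 × 0.0600 ≈ 0.00732; observed = 3/500 ≈ 0.00600.
Coefficient of coincidence = 0.00600/0.00732 ≈ 0.820; interference = 1 − 0.820 = 0.180.

0.180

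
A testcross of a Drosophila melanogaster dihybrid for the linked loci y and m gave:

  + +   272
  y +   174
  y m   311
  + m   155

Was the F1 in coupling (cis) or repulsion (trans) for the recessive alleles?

cis

The two most frequent classes are + + (272) and y m (311); these are the parental (non-recombinant) types.
So the F1 carried + + on one chromosome and y m on the other — the recessive alleles are on the same chromosome (cis / coupling).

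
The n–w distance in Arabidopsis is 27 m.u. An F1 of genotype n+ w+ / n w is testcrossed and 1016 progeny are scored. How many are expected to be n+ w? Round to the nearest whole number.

137

A map distance of 27 m.u. corresponds to a recombination frequency of 0.270.
The F1 is n+ w+ / n w, so n+ w is a recombinant gamete class with expected frequency r/2 = 0.270/2 = 0.1350.
Expected number = 0.1350 × 1016 = 137.16 ≈ 137.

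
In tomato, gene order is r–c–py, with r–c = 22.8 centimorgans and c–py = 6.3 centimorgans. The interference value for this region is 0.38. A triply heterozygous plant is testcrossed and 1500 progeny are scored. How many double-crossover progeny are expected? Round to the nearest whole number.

13

Map distances give recombination frequencies of 0.228 and 0.063 for the two intervals.
With interference 0.38 (so coincidence = 0.62), expected double-crossover frequency = 0.228 × 0.063 × 0.62 = 0.00891.
Expected number = 0.00891 × 1500 = 13.36 ≈ 13.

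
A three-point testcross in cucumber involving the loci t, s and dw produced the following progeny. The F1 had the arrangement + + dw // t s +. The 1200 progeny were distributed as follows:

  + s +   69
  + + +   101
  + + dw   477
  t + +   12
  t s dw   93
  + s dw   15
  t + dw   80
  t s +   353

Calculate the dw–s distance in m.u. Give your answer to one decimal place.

18.4 m.u.

The two rarest classes, + s dw and t + +, are the double crossovers. Comparing them with the parentals, only the s allele has switched, so s is the middle locus and the order is t – s – dw.
Crossovers in the s–dw interval produce the single-crossover classes + + + and t s dw (101 + 93 = 194) plus the double crossovers (27).
RF(s–dw) = (194 + 27) / 1200 = 221/1200 = 0.1842 → 18.4 m.u.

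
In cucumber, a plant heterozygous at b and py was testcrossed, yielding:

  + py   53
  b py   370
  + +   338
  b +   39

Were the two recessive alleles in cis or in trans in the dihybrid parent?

cis

The two most frequent classes are + + (338) and b py (370); these are the parental (non-recombinant) types.
So the F1 carried + + on one chromosome and b py on the other — the recessive alleles are on the same chromosome (cis / coupling).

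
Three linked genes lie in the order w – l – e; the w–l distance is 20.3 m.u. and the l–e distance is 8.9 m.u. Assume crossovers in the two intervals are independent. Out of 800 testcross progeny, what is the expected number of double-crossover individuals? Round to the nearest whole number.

14

Map distances give recombination frequencies of 0.203 and 0.089 for the two intervals.
With no interference, expected double-crossover frequency = 0.203 × 0.089 = 0.01807.
Expected number = 0.01807 × 800 = 14.45 ≈ 14.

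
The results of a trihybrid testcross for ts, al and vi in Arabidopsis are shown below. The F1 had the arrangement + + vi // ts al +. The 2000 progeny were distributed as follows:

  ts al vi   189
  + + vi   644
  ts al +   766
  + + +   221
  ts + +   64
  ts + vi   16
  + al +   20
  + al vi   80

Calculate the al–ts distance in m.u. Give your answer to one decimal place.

The two rarest classes, ts + vi and + al +, are the double crossovers. Comparing them with the parentals, only the ts allele has switched, so ts is the middle locus and the order is al – ts – vi.
Crossovers in the al–ts interval produce the single-crossover classes + al vi and ts + + (80 + 64 = 144) plus the double crossovers (36).
RF(al–ts) = (144 + 36) / 2000 = 180/2000 = 0.0900 → 9.0 m.u.

9.0 m.u.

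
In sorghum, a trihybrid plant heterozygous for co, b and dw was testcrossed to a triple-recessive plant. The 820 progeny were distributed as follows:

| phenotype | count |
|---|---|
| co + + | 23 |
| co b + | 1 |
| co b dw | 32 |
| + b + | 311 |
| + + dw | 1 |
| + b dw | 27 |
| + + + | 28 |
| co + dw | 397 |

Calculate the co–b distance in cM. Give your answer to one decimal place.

The two most frequent reciprocal classes, co + dw and + b +, are the parental types, so the F1 was co + dw / + b +.
The two rarest classes, + + dw and co b +, are the double crossovers. Comparing them with the parentals, only the co allele has switched, so co is the middle locus and the order is b – co – dw.
Crossovers in the b–co interval produce the single-crossover classes co b dw and + + + (32 + 28 = 60) plus the double crossovers (2).
RF(b–co) = (60 + 2) / 820 = 62/820 = 0.0756 → 7.6 cM.

7.6 cM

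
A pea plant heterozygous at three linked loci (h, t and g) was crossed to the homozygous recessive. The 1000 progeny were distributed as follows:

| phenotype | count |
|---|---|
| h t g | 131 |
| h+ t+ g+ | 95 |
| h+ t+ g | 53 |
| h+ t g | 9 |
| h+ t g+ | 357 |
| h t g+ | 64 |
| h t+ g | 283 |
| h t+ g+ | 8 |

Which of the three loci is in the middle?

The two most frequent reciprocal classes, h t+ g and h+ t g+, are the parental types, so the F1 was h t+ g / h+ t g+.
The two rarest classes, h t+ g+ and h+ t g, are the double crossovers. Comparing them with the parentals, only the g allele has switched, so g is the middle locus and the order is t – g – h.

g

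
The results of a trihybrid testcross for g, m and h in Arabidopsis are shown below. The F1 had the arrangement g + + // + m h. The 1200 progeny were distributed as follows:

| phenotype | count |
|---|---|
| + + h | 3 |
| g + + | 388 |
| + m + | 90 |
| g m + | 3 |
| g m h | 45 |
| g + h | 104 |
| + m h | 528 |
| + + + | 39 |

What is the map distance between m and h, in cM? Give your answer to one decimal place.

The two rarest classes, g m + and + + h, are the double crossovers. Comparing them with the parentals, only the m allele has switched, so m is the middle locus and the order is h – m – g.
Crossovers in the h–m interval produce the single-crossover classes g + h and + m + (104 + 90 = 194) plus the double crossovers (6).
RF(h–m) = (194 + 6) / 1200 = 200/1200 = 0.1667 → 16.7 cM.

16.7 cM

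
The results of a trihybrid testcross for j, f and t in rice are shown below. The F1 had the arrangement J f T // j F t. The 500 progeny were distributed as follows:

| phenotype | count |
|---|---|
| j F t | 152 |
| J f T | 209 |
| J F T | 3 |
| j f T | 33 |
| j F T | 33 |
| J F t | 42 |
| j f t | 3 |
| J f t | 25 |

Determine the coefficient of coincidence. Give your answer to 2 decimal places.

The two rarest classes, J F T and j f t, are the double crossovers. Comparing them with the parentals, only the f allele has switched, so f is the middle locus and the order is t – f – j.
t–f: (58 + 6)/500 = 0.1280; f–j: (75 + 6)/500 = 0.1620.
Expected DCO frequency = 0.1280 × 0.1620 ≈ 0.02074; observed = 6/500 ≈ 0.01200.
Coefficient of coincidence = 0.01200/0.02074 ≈ 0.58.

0.58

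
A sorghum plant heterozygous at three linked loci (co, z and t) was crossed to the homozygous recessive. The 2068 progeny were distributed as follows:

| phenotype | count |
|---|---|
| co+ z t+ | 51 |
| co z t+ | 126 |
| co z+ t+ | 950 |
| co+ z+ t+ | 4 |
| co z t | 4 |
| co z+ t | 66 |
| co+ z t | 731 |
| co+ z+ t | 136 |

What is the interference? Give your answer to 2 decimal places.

0.51

The two most frequent reciprocal classes, co+ z t and co z+ t+, are the parental types, so the F1 was co+ z t / co z+ t+.
The two rarest classes, co z t and co+ z+ t+, are the double crossovers. Comparing them with the parentals, only the co allele has switched, so co is the middle locus and the order is z – co – t.
z–co: (262 + 8)/2068 = 0.1306; co–t: (117 + 8)/2068 = 0.0604.
Expected DCO frequency = 0.1306 × 0.0604 ≈ 0.00789; observed = 8/2068 ≈ 0.00387.
Coefficient of coincidence = 0.00387/0.00789 ≈ 0.49; interference = 1 − 0.49 = 0.51.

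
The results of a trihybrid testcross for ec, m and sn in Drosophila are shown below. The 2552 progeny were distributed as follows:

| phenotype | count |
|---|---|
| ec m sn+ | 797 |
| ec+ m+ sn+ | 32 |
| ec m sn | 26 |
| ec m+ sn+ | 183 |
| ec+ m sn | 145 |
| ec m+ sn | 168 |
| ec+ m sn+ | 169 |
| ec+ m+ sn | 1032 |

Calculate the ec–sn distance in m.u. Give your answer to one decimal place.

15.5 m.u.

The two most frequent reciprocal classes, ec+ m+ sn and ec m sn+, are the parental types, so the F1 was ec+ m+ sn / ec m sn+.
The two rarest classes, ec+ m+ sn+ and ec m sn, are the double crossovers. Comparing them with the parentals, only the sn allele has switched, so sn is the middle locus and the order is ec – sn – m.
Crossovers in the ec–sn interval produce the single-crossover classes ec m+ sn and ec+ m sn+ (168 + 169 = 337) plus the double crossovers (58).
RF(ec–sn) = (337 + 58) / 2552 = 395/2552 = 0.1548 → 15.5 m.u.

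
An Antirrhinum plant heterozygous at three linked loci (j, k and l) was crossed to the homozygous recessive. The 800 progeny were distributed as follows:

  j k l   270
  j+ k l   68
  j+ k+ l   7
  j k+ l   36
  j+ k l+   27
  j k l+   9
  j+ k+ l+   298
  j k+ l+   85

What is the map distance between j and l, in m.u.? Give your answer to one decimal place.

The two most frequent reciprocal classes, j k l and j+ k+ l+, are the parental types, so the F1 was j k l / j+ k+ l+.
The two rarest classes, j k l+ and j+ k+ l, are the double crossovers. Comparing them with the parentals, only the l allele has switched, so l is the middle locus and the order is j – l – k.
Crossovers in the j–l interval produce the single-crossover classes j+ k l and j k+ l+ (68 + 85 = 153) plus the double crossovers (16).
RF(j–l) = (153 + 16) / 800 = 169/800 = 0.2112 → 21.1 m.u.

21.1 m.u.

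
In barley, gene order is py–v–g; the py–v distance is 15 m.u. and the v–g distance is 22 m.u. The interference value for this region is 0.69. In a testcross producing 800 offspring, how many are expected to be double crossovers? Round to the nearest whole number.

Map distances give recombination frequencies of 0.150 and 0.220 for the two intervals.
With interference 0.69 (so coincidence = 0.31), expected double-crossover frequency = 0.150 × 0.220 × 0.31 = 0.01023.
Expected number = 0.01023 × 800 = 8.18 ≈ 8.

8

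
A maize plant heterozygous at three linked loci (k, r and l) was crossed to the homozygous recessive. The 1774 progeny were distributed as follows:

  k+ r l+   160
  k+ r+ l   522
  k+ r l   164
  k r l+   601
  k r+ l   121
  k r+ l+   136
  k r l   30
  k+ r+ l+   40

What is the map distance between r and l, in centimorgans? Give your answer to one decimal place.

The two most frequent reciprocal classes, k+ r+ l and k r l+, are the parental types, so the F1 was k+ r+ l / k r l+.
The two rarest classes, k+ r+ l+ and k r l, are the double crossovers. Comparing them with the parentals, only the l allele has switched, so l is the middle locus and the order is k – l – r.
Crossovers in the l–r interval produce the single-crossover classes k+ r l and k r+ l+ (164 + 136 = 300) plus the double crossovers (70).
RF(l–r) = (300 + 70) / 1774 = 370/1774 = 0.2086 → 20.9 centimorgans.

20.9 centimorgans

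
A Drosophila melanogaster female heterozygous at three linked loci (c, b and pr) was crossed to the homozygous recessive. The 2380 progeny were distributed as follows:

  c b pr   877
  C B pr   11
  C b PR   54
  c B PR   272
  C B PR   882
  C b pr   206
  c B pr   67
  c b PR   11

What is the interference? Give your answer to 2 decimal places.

The two most frequent reciprocal classes, C B PR and c b pr, are the parental types, so the F1 was C B PR / c b pr.
The two rarest classes, C B pr and c b PR, are the double crossovers. Comparing them with the parentals, only the pr allele has switched, so pr is the middle locus and the order is b – pr – c.
b–pr: (121 + 22)/2380 = 0.0601; pr–c: (478 + 22)/2380 = 0.2101.
Expected DCO frequency = 0.0601 × 0.2101 ≈ 0.01263; observed = 22/2380 ≈ 0.00924.
Coefficient of coincidence = 0.00924/0.01263 ≈ 0.73; interference = 1 − 0.73 = 0.27.

0.27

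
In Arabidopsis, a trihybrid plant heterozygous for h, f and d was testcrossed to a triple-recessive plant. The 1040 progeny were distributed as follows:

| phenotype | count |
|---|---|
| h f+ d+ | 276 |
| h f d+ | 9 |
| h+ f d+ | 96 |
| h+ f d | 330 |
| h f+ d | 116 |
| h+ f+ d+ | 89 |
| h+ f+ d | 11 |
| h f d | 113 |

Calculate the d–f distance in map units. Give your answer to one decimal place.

The two most frequent reciprocal classes, h+ f d and h f+ d+, are the parental types, so the F1 was h+ f d / h f+ d+.
The two rarest classes, h+ f+ d and h f d+, are the double crossovers. Comparing them with the parentals, only the f allele has switched, so f is the middle locus and the order is d – f – h.
Crossovers in the d–f interval produce the single-crossover classes h+ f d+ and h f+ d (96 + 116 = 212) plus the double crossovers (20).
RF(d–f) = (212 + 20) / 1040 = 232/1040 = 0.2231 → 22.3 map units.

22.3 map units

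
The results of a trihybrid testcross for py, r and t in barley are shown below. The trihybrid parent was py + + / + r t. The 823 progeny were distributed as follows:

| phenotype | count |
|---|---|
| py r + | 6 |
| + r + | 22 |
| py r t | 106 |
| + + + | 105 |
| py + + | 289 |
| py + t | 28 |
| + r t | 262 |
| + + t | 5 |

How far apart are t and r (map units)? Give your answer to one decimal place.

The two rarest classes, py r + and + + t, are the double crossovers. Comparing them with the parentals, only the r allele has switched, so r is the middle locus and the order is t – r – py.
Crossovers in the t–r interval produce the single-crossover classes py + t and + r + (28 + 22 = 50) plus the double crossovers (11).
RF(t–r) = (50 + 11) / 823 = 61/823 = 0.0741 → 7.4 map units.

7.4 map units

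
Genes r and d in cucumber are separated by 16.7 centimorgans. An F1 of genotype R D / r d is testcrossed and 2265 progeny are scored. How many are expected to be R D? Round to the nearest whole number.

A map distance of 16.7 centimorgans corresponds to a recombination frequency of 0.167.
The F1 is R D / r d, so R D is a parental gamete class with expected frequency (1 − r)/2 = 0.833/2 = 0.4165.
Expected number = 0.4165 × 2265 = 943.37 ≈ 943.

943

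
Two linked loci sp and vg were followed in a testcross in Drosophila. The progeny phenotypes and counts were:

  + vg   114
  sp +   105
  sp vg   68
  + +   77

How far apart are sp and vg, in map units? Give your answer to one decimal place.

The two most frequent classes, + vg (114) and sp + (105), are the parental types, so the F1 was + vg / sp +.
The recombinant classes are + + and sp vg: 77 + 68 = 145.
Recombination frequency = 145/364 = 0.3984 ≈ 39.8%, i.e. 39.8 map units.

39.8 map units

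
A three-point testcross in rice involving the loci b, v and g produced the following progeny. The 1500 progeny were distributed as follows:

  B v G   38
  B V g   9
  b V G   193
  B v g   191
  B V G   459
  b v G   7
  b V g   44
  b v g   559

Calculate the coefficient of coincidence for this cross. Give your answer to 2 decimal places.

The two most frequent reciprocal classes, b v g and B V G, are the parental types, so the F1 was b v g / B V G.
The two rarest classes, b v G and B V g, are the double crossovers. Comparing them with the parentals, only the g allele has switched, so g is the middle locus and the order is v – g – b.
v–g: (82 + 16)/1500 = 0.0653; g–b: (384 + 16)/1500 = 0.2667.
Expected DCO frequency = 0.0653 × 0.2667 ≈ 0.01742; observed = 16/1500 ≈ 0.01067.
Coefficient of coincidence = 0.01067/0.01742 ≈ 0.61.

0.61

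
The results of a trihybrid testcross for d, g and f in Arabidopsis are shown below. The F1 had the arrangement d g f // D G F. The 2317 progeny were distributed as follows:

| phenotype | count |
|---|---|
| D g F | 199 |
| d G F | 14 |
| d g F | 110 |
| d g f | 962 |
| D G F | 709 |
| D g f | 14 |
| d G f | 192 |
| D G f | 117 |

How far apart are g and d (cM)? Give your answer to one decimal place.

18.1 cM

The two rarest classes, D g f and d G F, are the double crossovers. Comparing them with the parentals, only the d allele has switched, so d is the middle locus and the order is g – d – f.
Crossovers in the g–d interval produce the single-crossover classes d G f and D g F (192 + 199 = 391) plus the double crossovers (28).
RF(g–d) = (391 + 28) / 2317 = 419/2317 = 0.1808 → 18.1 cM.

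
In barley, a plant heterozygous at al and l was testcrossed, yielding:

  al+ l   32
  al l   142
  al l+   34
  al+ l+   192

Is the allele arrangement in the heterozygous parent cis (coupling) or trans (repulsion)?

cis

The two most frequent classes are al+ l+ (192) and al l (142); these are the parental (non-recombinant) types.
So the F1 carried al+ l+ on one chromosome and al l on the other — the recessive alleles are on the same chromosome (cis / coupling).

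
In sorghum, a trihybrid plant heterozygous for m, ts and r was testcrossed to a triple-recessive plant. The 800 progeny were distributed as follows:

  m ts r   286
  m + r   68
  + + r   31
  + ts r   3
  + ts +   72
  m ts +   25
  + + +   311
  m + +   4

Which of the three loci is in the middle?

m

The two most frequent reciprocal classes, + + + and m ts r, are the parental types, so the F1 was + + + / m ts r.
The two rarest classes, m + + and + ts r, are the double crossovers. Comparing them with the parentals, only the m allele has switched, so m is the middle locus and the order is r – m – ts.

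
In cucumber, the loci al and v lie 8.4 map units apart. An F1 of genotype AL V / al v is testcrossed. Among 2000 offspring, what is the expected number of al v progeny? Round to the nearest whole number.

916

A map distance of 8.4 map units corresponds to a recombination frequency of 0.084.
The F1 is AL V / al v, so al v is a parental gamete class with expected frequency (1 − r)/2 = 0.916/2 = 0.4580.
Expected number = 0.4580 × 2000 = 916.00 ≈ 916.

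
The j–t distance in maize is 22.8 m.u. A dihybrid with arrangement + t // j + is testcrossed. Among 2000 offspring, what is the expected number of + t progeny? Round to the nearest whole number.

772

A map distance of 22.8 m.u. corresponds to a recombination frequency of 0.228.
The F1 is + t / j +, so + t is a parental gamete class with expected frequency (1 − r)/2 = 0.772/2 = 0.3860.
Expected number = 0.3860 × 2000 = 772.00 ≈ 772.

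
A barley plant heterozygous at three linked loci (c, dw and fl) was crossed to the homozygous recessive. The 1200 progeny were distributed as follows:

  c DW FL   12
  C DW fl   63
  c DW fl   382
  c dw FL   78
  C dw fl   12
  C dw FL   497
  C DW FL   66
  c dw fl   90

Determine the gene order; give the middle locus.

The two most frequent reciprocal classes, C dw FL and c DW fl, are the parental types, so the F1 was C dw FL / c DW fl.
The two rarest classes, C dw fl and c DW FL, are the double crossovers. Comparing them with the parentals, only the fl allele has switched, so fl is the middle locus and the order is c – fl – dw.

fl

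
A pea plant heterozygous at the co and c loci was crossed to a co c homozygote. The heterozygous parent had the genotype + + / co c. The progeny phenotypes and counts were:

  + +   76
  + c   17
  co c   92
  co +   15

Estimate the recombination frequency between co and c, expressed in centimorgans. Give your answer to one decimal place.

16.0 centimorgans

The recombinant classes are + c and co +: 17 + 15 = 32.
Recombination frequency = 32/200 = 0.1600 ≈ 16.0%, i.e. 16.0 centimorgans.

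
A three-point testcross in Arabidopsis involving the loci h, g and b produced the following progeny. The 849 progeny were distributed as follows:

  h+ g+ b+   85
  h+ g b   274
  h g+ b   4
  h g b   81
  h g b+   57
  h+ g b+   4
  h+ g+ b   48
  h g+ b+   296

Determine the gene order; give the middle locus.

The two most frequent reciprocal classes, h+ g b and h g+ b+, are the parental types, so the F1 was h+ g b / h g+ b+.
The two rarest classes, h+ g b+ and h g+ b, are the double crossovers. Comparing them with the parentals, only the b allele has switched, so b is the middle locus and the order is h – b – g.

b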